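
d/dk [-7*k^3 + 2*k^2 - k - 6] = -21*k^2 + 4*k - 1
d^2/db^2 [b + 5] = 0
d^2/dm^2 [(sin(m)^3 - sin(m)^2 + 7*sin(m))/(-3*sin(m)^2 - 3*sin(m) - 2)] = (9*sin(m)^7 + 27*sin(m)^6 + 120*sin(m)^5 + 18*sin(m)^4 - 384*sin(m)^3 - 130*sin(m)^2 + 256*sin(m) + 92)/(3*sin(m)^2 + 3*sin(m) + 2)^3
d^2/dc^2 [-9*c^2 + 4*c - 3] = -18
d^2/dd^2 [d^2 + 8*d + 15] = 2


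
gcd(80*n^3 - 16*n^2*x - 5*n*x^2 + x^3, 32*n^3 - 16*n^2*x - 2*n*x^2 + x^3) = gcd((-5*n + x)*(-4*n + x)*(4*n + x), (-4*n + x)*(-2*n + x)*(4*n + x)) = -16*n^2 + x^2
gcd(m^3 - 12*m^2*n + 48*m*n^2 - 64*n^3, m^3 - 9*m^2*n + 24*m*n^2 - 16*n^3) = m^2 - 8*m*n + 16*n^2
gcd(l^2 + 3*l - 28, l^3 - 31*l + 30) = 1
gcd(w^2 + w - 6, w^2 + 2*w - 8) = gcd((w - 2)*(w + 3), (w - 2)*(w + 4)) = w - 2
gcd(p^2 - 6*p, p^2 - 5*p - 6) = p - 6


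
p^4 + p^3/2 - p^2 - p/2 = p*(p - 1)*(p + 1/2)*(p + 1)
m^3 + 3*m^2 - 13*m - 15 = (m - 3)*(m + 1)*(m + 5)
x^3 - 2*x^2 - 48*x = x*(x - 8)*(x + 6)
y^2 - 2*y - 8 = (y - 4)*(y + 2)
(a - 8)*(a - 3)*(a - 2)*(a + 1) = a^4 - 12*a^3 + 33*a^2 - 2*a - 48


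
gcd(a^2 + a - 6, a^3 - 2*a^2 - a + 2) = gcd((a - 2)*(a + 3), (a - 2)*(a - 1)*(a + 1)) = a - 2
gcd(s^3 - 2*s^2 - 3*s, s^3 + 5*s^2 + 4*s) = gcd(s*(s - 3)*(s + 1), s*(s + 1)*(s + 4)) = s^2 + s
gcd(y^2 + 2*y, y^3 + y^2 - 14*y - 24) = y + 2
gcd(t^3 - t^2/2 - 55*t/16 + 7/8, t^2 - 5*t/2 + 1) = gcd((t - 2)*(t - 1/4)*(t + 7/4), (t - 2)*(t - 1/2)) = t - 2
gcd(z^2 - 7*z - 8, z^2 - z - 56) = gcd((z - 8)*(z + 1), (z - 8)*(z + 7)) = z - 8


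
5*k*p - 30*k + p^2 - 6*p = (5*k + p)*(p - 6)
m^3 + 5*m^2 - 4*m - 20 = (m - 2)*(m + 2)*(m + 5)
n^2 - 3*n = n*(n - 3)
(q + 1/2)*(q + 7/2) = q^2 + 4*q + 7/4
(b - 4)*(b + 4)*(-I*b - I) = -I*b^3 - I*b^2 + 16*I*b + 16*I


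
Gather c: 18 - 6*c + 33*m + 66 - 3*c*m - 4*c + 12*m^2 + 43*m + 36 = c*(-3*m - 10) + 12*m^2 + 76*m + 120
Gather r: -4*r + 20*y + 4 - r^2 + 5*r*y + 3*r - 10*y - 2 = -r^2 + r*(5*y - 1) + 10*y + 2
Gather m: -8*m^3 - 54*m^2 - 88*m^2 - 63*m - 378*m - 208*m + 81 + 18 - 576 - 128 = -8*m^3 - 142*m^2 - 649*m - 605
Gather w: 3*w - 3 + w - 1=4*w - 4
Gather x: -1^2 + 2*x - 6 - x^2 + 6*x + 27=-x^2 + 8*x + 20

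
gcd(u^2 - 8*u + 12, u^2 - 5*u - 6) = u - 6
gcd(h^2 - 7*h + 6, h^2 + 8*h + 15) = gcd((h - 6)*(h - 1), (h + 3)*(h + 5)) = 1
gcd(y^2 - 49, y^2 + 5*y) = 1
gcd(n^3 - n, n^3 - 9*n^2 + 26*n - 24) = 1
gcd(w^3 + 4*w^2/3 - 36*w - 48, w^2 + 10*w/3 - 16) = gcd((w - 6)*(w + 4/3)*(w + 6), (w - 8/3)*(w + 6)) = w + 6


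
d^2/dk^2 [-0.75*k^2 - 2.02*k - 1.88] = -1.50000000000000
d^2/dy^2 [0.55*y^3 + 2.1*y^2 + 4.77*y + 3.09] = 3.3*y + 4.2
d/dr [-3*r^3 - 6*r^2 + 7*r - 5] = -9*r^2 - 12*r + 7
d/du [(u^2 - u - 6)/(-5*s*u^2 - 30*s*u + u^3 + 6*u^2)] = (u*(1 - 2*u)*(5*s*u + 30*s - u^2 - 6*u) - (-u^2 + u + 6)*(10*s*u + 30*s - 3*u^2 - 12*u))/(u^2*(5*s*u + 30*s - u^2 - 6*u)^2)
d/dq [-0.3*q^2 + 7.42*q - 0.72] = 7.42 - 0.6*q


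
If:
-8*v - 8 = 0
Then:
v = -1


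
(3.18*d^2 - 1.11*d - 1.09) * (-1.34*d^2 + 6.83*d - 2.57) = -4.2612*d^4 + 23.2068*d^3 - 14.2933*d^2 - 4.592*d + 2.8013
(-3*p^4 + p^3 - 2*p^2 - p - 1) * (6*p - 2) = -18*p^5 + 12*p^4 - 14*p^3 - 2*p^2 - 4*p + 2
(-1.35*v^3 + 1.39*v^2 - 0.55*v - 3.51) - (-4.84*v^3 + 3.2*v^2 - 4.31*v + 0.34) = 3.49*v^3 - 1.81*v^2 + 3.76*v - 3.85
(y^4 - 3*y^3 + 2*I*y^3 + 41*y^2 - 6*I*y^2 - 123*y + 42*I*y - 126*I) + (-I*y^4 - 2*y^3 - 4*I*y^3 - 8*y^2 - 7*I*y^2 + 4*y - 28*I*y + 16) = y^4 - I*y^4 - 5*y^3 - 2*I*y^3 + 33*y^2 - 13*I*y^2 - 119*y + 14*I*y + 16 - 126*I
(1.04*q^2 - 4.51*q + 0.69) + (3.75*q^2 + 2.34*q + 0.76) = 4.79*q^2 - 2.17*q + 1.45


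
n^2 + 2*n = n*(n + 2)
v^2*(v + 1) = v^3 + v^2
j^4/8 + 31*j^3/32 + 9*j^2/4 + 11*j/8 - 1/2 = (j/4 + 1)*(j/2 + 1)*(j - 1/4)*(j + 2)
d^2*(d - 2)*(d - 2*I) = d^4 - 2*d^3 - 2*I*d^3 + 4*I*d^2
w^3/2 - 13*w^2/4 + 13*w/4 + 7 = (w/2 + 1/2)*(w - 4)*(w - 7/2)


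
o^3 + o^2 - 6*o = o*(o - 2)*(o + 3)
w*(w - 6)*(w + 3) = w^3 - 3*w^2 - 18*w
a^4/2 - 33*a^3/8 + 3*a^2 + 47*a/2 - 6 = (a/2 + 1)*(a - 6)*(a - 4)*(a - 1/4)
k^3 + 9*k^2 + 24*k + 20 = (k + 2)^2*(k + 5)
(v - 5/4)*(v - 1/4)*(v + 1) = v^3 - v^2/2 - 19*v/16 + 5/16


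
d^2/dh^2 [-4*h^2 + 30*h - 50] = -8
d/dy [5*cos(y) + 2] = -5*sin(y)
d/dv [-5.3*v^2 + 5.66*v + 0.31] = 5.66 - 10.6*v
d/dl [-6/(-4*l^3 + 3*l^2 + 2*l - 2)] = 12*(-6*l^2 + 3*l + 1)/(4*l^3 - 3*l^2 - 2*l + 2)^2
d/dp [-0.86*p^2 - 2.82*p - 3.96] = -1.72*p - 2.82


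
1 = 1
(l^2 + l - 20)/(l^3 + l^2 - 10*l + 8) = (l^2 + l - 20)/(l^3 + l^2 - 10*l + 8)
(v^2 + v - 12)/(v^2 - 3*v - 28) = (v - 3)/(v - 7)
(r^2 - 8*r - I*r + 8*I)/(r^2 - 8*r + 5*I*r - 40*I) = (r - I)/(r + 5*I)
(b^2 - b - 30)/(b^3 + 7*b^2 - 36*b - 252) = (b + 5)/(b^2 + 13*b + 42)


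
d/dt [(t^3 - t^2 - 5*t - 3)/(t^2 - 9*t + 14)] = (t^4 - 18*t^3 + 56*t^2 - 22*t - 97)/(t^4 - 18*t^3 + 109*t^2 - 252*t + 196)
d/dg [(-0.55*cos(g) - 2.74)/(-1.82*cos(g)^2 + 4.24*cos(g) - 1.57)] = (1.001*cos(g)^2 + 9.9736*cos(g) - 12.4811)*sin(g)/(3.3124*cos(g)^4 - 15.4336*cos(g)^3 + 23.6924*cos(g)^2 - 13.3136*cos(g) + 2.4649)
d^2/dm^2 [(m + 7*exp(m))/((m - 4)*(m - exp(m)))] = (2*(1 - exp(m))^2*(m - 4)^2*(m + 7*exp(m)) + 2*(1 - exp(m))*(m - 4)*(m - exp(m))*(m + 7*exp(m)) + 7*(m - 4)^2*(m - exp(m))^2*exp(m) + (m - 4)^2*(m - exp(m))*(-2*(1 - exp(m))*(7*exp(m) + 1) + (m + 7*exp(m))*exp(m)) - 2*(m - 4)*(m - exp(m))^2*(7*exp(m) + 1) + 2*(m - exp(m))^2*(m + 7*exp(m)))/((m - 4)^3*(m - exp(m))^3)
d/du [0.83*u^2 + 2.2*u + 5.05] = 1.66*u + 2.2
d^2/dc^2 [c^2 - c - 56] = 2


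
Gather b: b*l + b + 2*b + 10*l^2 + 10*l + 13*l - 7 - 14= b*(l + 3) + 10*l^2 + 23*l - 21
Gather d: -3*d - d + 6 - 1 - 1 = 4 - 4*d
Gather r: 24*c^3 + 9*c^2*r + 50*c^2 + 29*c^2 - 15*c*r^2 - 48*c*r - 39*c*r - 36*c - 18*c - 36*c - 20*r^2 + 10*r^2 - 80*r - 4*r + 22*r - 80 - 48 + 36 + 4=24*c^3 + 79*c^2 - 90*c + r^2*(-15*c - 10) + r*(9*c^2 - 87*c - 62) - 88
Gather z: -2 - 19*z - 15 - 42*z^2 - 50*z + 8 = -42*z^2 - 69*z - 9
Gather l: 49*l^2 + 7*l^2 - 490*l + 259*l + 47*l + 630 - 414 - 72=56*l^2 - 184*l + 144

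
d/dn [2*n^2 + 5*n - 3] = 4*n + 5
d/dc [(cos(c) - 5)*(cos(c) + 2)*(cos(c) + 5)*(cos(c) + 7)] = (-4*cos(c)^3 - 27*cos(c)^2 + 22*cos(c) + 225)*sin(c)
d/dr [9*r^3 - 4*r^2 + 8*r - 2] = 27*r^2 - 8*r + 8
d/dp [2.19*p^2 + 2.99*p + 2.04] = 4.38*p + 2.99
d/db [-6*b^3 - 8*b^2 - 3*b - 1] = -18*b^2 - 16*b - 3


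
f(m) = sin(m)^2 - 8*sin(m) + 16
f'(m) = 2*sin(m)*cos(m) - 8*cos(m)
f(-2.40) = 21.86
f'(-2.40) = 6.90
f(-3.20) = 15.54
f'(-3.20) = 7.87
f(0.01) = 15.92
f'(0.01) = -7.98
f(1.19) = 9.43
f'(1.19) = -2.28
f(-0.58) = 20.68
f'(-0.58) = -7.61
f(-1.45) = 24.93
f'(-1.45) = -1.20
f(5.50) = 22.14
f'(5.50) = -6.67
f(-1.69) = 24.93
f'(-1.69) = 1.19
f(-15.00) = 21.63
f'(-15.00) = 7.07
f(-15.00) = 21.63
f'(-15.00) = 7.07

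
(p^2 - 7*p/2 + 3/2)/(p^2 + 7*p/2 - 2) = (p - 3)/(p + 4)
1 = 1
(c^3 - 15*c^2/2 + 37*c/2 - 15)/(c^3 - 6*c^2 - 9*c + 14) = (2*c^3 - 15*c^2 + 37*c - 30)/(2*(c^3 - 6*c^2 - 9*c + 14))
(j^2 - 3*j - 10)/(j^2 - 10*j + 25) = (j + 2)/(j - 5)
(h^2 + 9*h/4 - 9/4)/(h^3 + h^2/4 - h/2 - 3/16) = 4*(h + 3)/(4*h^2 + 4*h + 1)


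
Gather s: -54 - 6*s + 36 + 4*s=-2*s - 18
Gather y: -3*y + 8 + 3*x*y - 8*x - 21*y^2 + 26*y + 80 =-8*x - 21*y^2 + y*(3*x + 23) + 88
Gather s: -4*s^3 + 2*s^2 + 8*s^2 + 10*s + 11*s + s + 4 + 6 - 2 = -4*s^3 + 10*s^2 + 22*s + 8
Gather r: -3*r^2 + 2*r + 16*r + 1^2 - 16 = -3*r^2 + 18*r - 15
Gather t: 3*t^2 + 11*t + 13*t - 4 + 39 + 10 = 3*t^2 + 24*t + 45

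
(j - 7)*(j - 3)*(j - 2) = j^3 - 12*j^2 + 41*j - 42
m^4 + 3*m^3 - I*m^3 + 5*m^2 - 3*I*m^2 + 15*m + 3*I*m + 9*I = (m + 3)*(m - 3*I)*(m + I)^2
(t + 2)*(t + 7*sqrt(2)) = t^2 + 2*t + 7*sqrt(2)*t + 14*sqrt(2)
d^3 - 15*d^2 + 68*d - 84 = (d - 7)*(d - 6)*(d - 2)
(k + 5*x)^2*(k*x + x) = k^3*x + 10*k^2*x^2 + k^2*x + 25*k*x^3 + 10*k*x^2 + 25*x^3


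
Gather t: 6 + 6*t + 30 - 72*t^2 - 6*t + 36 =72 - 72*t^2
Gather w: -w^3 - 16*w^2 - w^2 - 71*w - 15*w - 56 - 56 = -w^3 - 17*w^2 - 86*w - 112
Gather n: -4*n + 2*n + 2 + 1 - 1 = 2 - 2*n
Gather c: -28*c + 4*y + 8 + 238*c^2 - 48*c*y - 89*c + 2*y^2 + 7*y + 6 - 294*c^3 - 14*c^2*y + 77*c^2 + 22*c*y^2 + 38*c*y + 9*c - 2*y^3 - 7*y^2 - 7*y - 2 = -294*c^3 + c^2*(315 - 14*y) + c*(22*y^2 - 10*y - 108) - 2*y^3 - 5*y^2 + 4*y + 12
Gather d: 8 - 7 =1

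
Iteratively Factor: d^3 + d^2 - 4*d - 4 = (d + 1)*(d^2 - 4) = (d + 1)*(d + 2)*(d - 2)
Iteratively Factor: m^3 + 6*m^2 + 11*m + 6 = (m + 1)*(m^2 + 5*m + 6) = (m + 1)*(m + 3)*(m + 2)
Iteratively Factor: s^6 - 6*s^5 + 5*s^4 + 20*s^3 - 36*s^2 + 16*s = (s - 2)*(s^5 - 4*s^4 - 3*s^3 + 14*s^2 - 8*s) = (s - 2)*(s - 1)*(s^4 - 3*s^3 - 6*s^2 + 8*s) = s*(s - 2)*(s - 1)*(s^3 - 3*s^2 - 6*s + 8) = s*(s - 2)*(s - 1)*(s + 2)*(s^2 - 5*s + 4) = s*(s - 4)*(s - 2)*(s - 1)*(s + 2)*(s - 1)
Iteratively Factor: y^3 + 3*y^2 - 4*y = (y + 4)*(y^2 - y) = y*(y + 4)*(y - 1)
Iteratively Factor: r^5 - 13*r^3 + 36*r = (r)*(r^4 - 13*r^2 + 36) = r*(r - 3)*(r^3 + 3*r^2 - 4*r - 12) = r*(r - 3)*(r - 2)*(r^2 + 5*r + 6) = r*(r - 3)*(r - 2)*(r + 2)*(r + 3)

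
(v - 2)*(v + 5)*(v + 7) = v^3 + 10*v^2 + 11*v - 70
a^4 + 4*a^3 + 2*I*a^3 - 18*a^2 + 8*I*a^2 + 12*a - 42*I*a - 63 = (a - 3)*(a + 7)*(a - I)*(a + 3*I)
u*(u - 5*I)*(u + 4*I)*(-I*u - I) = -I*u^4 - u^3 - I*u^3 - u^2 - 20*I*u^2 - 20*I*u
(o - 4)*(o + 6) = o^2 + 2*o - 24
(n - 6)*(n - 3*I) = n^2 - 6*n - 3*I*n + 18*I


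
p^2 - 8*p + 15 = (p - 5)*(p - 3)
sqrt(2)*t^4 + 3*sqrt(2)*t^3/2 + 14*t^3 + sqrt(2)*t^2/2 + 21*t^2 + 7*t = t*(t + 1)*(t + 7*sqrt(2))*(sqrt(2)*t + sqrt(2)/2)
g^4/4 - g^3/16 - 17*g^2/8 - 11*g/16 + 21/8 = (g/4 + 1/2)*(g - 3)*(g - 1)*(g + 7/4)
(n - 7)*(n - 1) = n^2 - 8*n + 7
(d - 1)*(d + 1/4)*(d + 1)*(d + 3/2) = d^4 + 7*d^3/4 - 5*d^2/8 - 7*d/4 - 3/8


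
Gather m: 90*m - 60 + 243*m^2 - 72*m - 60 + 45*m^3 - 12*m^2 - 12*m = 45*m^3 + 231*m^2 + 6*m - 120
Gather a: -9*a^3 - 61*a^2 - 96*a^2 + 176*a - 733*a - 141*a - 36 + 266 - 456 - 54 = -9*a^3 - 157*a^2 - 698*a - 280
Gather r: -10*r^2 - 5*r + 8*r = -10*r^2 + 3*r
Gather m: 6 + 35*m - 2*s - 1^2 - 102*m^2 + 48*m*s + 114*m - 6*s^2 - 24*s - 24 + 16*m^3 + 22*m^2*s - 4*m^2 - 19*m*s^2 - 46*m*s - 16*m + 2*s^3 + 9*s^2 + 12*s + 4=16*m^3 + m^2*(22*s - 106) + m*(-19*s^2 + 2*s + 133) + 2*s^3 + 3*s^2 - 14*s - 15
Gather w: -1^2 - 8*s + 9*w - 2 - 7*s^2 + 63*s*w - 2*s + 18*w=-7*s^2 - 10*s + w*(63*s + 27) - 3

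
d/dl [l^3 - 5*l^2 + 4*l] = 3*l^2 - 10*l + 4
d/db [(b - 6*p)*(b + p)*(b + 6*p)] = 3*b^2 + 2*b*p - 36*p^2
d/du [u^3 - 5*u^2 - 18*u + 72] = 3*u^2 - 10*u - 18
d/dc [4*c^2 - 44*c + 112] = 8*c - 44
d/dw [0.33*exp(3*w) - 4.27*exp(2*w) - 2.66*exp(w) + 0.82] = (0.99*exp(2*w) - 8.54*exp(w) - 2.66)*exp(w)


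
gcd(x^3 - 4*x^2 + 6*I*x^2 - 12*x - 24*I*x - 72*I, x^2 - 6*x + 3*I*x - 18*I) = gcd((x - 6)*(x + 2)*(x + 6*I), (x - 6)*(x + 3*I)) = x - 6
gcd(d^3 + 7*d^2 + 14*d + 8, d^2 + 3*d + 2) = d^2 + 3*d + 2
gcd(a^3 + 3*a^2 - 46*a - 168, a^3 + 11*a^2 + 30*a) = a + 6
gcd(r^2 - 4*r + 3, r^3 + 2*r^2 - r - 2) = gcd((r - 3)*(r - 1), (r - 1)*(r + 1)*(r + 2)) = r - 1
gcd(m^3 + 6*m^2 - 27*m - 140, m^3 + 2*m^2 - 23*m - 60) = m^2 - m - 20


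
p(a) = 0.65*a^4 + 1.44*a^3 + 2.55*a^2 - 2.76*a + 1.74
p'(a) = 2.6*a^3 + 4.32*a^2 + 5.1*a - 2.76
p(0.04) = 1.63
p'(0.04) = -2.55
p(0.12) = 1.45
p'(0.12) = -2.08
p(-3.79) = 104.55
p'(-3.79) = -101.58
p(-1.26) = 8.02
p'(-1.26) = -7.53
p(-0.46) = 3.44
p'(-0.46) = -4.44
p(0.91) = 2.87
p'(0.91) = 7.42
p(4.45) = 421.74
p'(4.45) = 334.60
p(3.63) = 207.06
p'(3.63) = 197.04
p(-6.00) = 641.46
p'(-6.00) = -439.44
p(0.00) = 1.74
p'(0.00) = -2.76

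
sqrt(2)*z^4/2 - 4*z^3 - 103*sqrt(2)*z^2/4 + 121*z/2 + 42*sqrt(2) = (z - 7*sqrt(2))*(z - 3*sqrt(2)/2)*(z + 4*sqrt(2))*(sqrt(2)*z/2 + 1/2)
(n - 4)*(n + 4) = n^2 - 16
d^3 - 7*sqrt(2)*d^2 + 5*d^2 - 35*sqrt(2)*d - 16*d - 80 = (d + 5)*(d - 8*sqrt(2))*(d + sqrt(2))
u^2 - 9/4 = (u - 3/2)*(u + 3/2)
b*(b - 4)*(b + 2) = b^3 - 2*b^2 - 8*b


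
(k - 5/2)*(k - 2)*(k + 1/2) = k^3 - 4*k^2 + 11*k/4 + 5/2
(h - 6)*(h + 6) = h^2 - 36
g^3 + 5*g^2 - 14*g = g*(g - 2)*(g + 7)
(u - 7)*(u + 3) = u^2 - 4*u - 21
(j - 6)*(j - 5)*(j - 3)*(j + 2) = j^4 - 12*j^3 + 35*j^2 + 36*j - 180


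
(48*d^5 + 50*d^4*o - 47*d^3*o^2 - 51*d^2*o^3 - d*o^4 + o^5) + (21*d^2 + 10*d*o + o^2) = 48*d^5 + 50*d^4*o - 47*d^3*o^2 - 51*d^2*o^3 + 21*d^2 - d*o^4 + 10*d*o + o^5 + o^2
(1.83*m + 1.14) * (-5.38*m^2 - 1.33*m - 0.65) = -9.8454*m^3 - 8.5671*m^2 - 2.7057*m - 0.741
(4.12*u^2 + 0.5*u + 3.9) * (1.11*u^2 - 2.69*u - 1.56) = 4.5732*u^4 - 10.5278*u^3 - 3.4432*u^2 - 11.271*u - 6.084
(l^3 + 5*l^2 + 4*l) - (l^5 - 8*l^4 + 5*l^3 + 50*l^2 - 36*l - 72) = -l^5 + 8*l^4 - 4*l^3 - 45*l^2 + 40*l + 72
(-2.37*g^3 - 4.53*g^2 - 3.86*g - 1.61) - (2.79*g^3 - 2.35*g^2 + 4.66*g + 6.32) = -5.16*g^3 - 2.18*g^2 - 8.52*g - 7.93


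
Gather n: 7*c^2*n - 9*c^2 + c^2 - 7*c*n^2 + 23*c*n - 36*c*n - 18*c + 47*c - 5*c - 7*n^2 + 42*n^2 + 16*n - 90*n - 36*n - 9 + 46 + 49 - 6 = -8*c^2 + 24*c + n^2*(35 - 7*c) + n*(7*c^2 - 13*c - 110) + 80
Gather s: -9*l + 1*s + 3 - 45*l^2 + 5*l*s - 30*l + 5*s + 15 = -45*l^2 - 39*l + s*(5*l + 6) + 18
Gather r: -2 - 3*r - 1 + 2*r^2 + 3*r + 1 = 2*r^2 - 2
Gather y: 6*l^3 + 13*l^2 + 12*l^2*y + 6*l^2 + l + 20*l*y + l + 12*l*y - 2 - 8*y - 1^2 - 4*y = 6*l^3 + 19*l^2 + 2*l + y*(12*l^2 + 32*l - 12) - 3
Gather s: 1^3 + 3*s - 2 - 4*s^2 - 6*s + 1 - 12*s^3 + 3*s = -12*s^3 - 4*s^2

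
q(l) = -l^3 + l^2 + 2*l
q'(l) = -3*l^2 + 2*l + 2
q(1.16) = 2.10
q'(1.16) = 0.28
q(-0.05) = -0.10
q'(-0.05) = 1.89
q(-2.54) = 17.76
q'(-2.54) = -22.43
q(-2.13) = 9.94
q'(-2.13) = -15.87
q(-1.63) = 3.73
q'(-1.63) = -9.23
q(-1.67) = 4.11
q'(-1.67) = -9.71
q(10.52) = -1032.54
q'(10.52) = -308.97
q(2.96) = -11.25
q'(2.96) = -18.36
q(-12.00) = 1848.00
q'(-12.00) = -454.00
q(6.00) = -168.00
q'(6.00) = -94.00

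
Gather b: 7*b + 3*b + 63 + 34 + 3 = 10*b + 100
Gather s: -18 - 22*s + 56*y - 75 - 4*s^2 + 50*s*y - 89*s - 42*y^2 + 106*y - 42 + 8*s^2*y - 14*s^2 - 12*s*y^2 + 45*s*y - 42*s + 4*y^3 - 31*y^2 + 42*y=s^2*(8*y - 18) + s*(-12*y^2 + 95*y - 153) + 4*y^3 - 73*y^2 + 204*y - 135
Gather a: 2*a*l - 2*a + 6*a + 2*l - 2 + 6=a*(2*l + 4) + 2*l + 4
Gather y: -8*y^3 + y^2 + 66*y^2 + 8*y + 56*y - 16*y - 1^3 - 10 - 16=-8*y^3 + 67*y^2 + 48*y - 27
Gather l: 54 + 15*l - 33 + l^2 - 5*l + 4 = l^2 + 10*l + 25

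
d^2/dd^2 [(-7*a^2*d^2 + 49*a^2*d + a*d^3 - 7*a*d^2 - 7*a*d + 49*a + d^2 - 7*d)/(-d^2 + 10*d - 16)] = 2*(21*a^2*d^3 - 336*a^2*d^2 + 2352*a^2*d - 6048*a^2 - 7*a*d^3 - 3*a*d^2 + 366*a*d - 1204*a - 3*d^3 + 48*d^2 - 336*d + 864)/(d^6 - 30*d^5 + 348*d^4 - 1960*d^3 + 5568*d^2 - 7680*d + 4096)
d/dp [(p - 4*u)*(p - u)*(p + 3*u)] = 3*p^2 - 4*p*u - 11*u^2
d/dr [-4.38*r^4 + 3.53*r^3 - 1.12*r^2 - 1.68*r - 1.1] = -17.52*r^3 + 10.59*r^2 - 2.24*r - 1.68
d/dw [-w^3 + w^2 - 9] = w*(2 - 3*w)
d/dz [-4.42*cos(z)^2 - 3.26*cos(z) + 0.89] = (8.84*cos(z) + 3.26)*sin(z)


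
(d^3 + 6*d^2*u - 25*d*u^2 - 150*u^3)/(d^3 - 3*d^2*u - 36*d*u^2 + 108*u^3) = (d^2 - 25*u^2)/(d^2 - 9*d*u + 18*u^2)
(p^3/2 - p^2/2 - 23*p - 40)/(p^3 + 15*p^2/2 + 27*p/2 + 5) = (p - 8)/(2*p + 1)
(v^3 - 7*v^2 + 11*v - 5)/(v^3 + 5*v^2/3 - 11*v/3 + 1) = 3*(v^2 - 6*v + 5)/(3*v^2 + 8*v - 3)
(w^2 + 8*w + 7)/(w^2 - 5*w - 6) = (w + 7)/(w - 6)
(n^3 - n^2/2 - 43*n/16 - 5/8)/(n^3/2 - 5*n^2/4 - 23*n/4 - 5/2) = (-16*n^3 + 8*n^2 + 43*n + 10)/(4*(-2*n^3 + 5*n^2 + 23*n + 10))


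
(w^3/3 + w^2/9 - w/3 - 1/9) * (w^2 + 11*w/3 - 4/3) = w^5/3 + 4*w^4/3 - 10*w^3/27 - 40*w^2/27 + w/27 + 4/27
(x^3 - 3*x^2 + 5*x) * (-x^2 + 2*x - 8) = -x^5 + 5*x^4 - 19*x^3 + 34*x^2 - 40*x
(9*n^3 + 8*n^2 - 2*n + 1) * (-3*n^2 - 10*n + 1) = -27*n^5 - 114*n^4 - 65*n^3 + 25*n^2 - 12*n + 1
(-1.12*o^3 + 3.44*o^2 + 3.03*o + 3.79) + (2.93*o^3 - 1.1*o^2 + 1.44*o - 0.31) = 1.81*o^3 + 2.34*o^2 + 4.47*o + 3.48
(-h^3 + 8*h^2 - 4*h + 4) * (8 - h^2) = h^5 - 8*h^4 - 4*h^3 + 60*h^2 - 32*h + 32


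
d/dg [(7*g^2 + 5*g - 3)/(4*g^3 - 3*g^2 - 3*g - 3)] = 2*(-14*g^4 - 20*g^3 + 15*g^2 - 30*g - 12)/(16*g^6 - 24*g^5 - 15*g^4 - 6*g^3 + 27*g^2 + 18*g + 9)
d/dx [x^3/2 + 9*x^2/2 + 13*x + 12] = 3*x^2/2 + 9*x + 13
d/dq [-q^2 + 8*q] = 8 - 2*q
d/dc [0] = 0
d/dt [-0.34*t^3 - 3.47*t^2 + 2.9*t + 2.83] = -1.02*t^2 - 6.94*t + 2.9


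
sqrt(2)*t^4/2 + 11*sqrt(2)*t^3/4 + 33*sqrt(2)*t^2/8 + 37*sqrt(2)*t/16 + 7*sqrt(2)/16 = (t + 1/2)^2*(t + 7/2)*(sqrt(2)*t/2 + sqrt(2)/2)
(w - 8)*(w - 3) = w^2 - 11*w + 24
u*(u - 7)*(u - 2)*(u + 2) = u^4 - 7*u^3 - 4*u^2 + 28*u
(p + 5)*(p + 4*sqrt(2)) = p^2 + 5*p + 4*sqrt(2)*p + 20*sqrt(2)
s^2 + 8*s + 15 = (s + 3)*(s + 5)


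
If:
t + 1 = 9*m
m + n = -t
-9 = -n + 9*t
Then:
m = 1/91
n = 81/91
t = -82/91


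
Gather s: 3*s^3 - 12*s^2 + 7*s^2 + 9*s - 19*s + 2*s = 3*s^3 - 5*s^2 - 8*s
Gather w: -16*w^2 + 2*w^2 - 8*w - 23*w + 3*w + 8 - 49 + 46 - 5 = -14*w^2 - 28*w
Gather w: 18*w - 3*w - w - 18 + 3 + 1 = 14*w - 14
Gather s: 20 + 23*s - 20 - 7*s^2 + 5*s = -7*s^2 + 28*s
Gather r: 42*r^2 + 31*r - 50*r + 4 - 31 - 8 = 42*r^2 - 19*r - 35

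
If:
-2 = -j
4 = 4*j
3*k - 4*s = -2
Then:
No Solution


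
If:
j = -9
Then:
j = -9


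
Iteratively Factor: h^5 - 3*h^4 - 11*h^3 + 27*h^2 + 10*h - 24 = (h - 1)*(h^4 - 2*h^3 - 13*h^2 + 14*h + 24) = (h - 1)*(h + 3)*(h^3 - 5*h^2 + 2*h + 8) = (h - 4)*(h - 1)*(h + 3)*(h^2 - h - 2) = (h - 4)*(h - 1)*(h + 1)*(h + 3)*(h - 2)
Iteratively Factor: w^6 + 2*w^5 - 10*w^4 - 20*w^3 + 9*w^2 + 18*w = (w + 1)*(w^5 + w^4 - 11*w^3 - 9*w^2 + 18*w) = w*(w + 1)*(w^4 + w^3 - 11*w^2 - 9*w + 18) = w*(w - 1)*(w + 1)*(w^3 + 2*w^2 - 9*w - 18) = w*(w - 1)*(w + 1)*(w + 2)*(w^2 - 9) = w*(w - 1)*(w + 1)*(w + 2)*(w + 3)*(w - 3)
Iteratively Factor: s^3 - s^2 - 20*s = (s - 5)*(s^2 + 4*s) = s*(s - 5)*(s + 4)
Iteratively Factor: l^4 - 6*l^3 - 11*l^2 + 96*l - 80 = (l + 4)*(l^3 - 10*l^2 + 29*l - 20) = (l - 5)*(l + 4)*(l^2 - 5*l + 4) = (l - 5)*(l - 4)*(l + 4)*(l - 1)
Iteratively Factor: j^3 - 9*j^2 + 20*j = (j)*(j^2 - 9*j + 20) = j*(j - 5)*(j - 4)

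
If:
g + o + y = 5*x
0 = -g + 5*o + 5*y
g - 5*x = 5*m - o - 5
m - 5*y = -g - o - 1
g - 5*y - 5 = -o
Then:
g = 1075/6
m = -6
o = 5/6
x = 43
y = 35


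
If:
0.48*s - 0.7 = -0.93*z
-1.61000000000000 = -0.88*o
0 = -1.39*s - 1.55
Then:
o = 1.83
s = -1.12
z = 1.33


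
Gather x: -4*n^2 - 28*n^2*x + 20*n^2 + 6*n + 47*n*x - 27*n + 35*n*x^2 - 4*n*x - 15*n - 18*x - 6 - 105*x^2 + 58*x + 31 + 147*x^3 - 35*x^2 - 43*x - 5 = 16*n^2 - 36*n + 147*x^3 + x^2*(35*n - 140) + x*(-28*n^2 + 43*n - 3) + 20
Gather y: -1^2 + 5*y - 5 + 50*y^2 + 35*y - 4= 50*y^2 + 40*y - 10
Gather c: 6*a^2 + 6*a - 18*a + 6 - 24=6*a^2 - 12*a - 18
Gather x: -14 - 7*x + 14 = -7*x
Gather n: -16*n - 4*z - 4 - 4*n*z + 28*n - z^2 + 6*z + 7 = n*(12 - 4*z) - z^2 + 2*z + 3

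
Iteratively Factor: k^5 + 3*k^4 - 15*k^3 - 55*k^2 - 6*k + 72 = (k - 1)*(k^4 + 4*k^3 - 11*k^2 - 66*k - 72) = (k - 1)*(k + 3)*(k^3 + k^2 - 14*k - 24) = (k - 1)*(k + 2)*(k + 3)*(k^2 - k - 12) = (k - 1)*(k + 2)*(k + 3)^2*(k - 4)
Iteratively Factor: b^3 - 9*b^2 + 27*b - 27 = (b - 3)*(b^2 - 6*b + 9) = (b - 3)^2*(b - 3)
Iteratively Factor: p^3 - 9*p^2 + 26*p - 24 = (p - 4)*(p^2 - 5*p + 6) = (p - 4)*(p - 2)*(p - 3)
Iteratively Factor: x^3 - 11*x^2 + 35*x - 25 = (x - 1)*(x^2 - 10*x + 25) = (x - 5)*(x - 1)*(x - 5)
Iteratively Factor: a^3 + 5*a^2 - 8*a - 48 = (a + 4)*(a^2 + a - 12) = (a + 4)^2*(a - 3)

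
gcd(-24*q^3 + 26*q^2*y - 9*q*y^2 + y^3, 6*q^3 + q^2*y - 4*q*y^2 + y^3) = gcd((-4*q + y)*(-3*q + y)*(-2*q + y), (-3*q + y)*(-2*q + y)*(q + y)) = 6*q^2 - 5*q*y + y^2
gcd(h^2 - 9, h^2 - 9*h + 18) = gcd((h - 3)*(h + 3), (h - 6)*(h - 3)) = h - 3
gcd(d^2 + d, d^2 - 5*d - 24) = 1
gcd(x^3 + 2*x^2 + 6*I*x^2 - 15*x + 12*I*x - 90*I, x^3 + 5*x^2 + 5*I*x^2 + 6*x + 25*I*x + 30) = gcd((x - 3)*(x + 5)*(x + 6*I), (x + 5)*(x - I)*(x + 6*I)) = x^2 + x*(5 + 6*I) + 30*I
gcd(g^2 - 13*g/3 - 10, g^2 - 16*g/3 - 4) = g - 6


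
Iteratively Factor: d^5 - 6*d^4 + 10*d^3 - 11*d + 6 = (d - 2)*(d^4 - 4*d^3 + 2*d^2 + 4*d - 3) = (d - 2)*(d + 1)*(d^3 - 5*d^2 + 7*d - 3) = (d - 2)*(d - 1)*(d + 1)*(d^2 - 4*d + 3) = (d - 3)*(d - 2)*(d - 1)*(d + 1)*(d - 1)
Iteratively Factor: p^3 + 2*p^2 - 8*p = (p)*(p^2 + 2*p - 8) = p*(p + 4)*(p - 2)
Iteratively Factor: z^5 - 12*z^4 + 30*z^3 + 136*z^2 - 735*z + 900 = (z - 5)*(z^4 - 7*z^3 - 5*z^2 + 111*z - 180) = (z - 5)*(z + 4)*(z^3 - 11*z^2 + 39*z - 45) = (z - 5)^2*(z + 4)*(z^2 - 6*z + 9) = (z - 5)^2*(z - 3)*(z + 4)*(z - 3)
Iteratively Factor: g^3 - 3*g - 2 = (g - 2)*(g^2 + 2*g + 1) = (g - 2)*(g + 1)*(g + 1)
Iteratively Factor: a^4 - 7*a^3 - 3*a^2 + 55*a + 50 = (a - 5)*(a^3 - 2*a^2 - 13*a - 10) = (a - 5)^2*(a^2 + 3*a + 2) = (a - 5)^2*(a + 2)*(a + 1)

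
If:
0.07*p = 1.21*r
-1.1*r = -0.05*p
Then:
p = 0.00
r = 0.00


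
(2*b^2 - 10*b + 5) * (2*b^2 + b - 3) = 4*b^4 - 18*b^3 - 6*b^2 + 35*b - 15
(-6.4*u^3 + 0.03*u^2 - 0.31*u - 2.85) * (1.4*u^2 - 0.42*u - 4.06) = -8.96*u^5 + 2.73*u^4 + 25.5374*u^3 - 3.9816*u^2 + 2.4556*u + 11.571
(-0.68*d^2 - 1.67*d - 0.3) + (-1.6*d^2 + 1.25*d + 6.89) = -2.28*d^2 - 0.42*d + 6.59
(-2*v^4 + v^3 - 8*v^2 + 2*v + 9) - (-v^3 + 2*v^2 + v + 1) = -2*v^4 + 2*v^3 - 10*v^2 + v + 8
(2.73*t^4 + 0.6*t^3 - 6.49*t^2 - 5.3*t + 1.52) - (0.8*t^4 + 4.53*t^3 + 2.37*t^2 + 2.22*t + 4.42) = 1.93*t^4 - 3.93*t^3 - 8.86*t^2 - 7.52*t - 2.9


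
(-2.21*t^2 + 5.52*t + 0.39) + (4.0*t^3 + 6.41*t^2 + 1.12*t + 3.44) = 4.0*t^3 + 4.2*t^2 + 6.64*t + 3.83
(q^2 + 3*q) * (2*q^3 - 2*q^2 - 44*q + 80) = 2*q^5 + 4*q^4 - 50*q^3 - 52*q^2 + 240*q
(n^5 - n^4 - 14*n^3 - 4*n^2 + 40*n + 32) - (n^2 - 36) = n^5 - n^4 - 14*n^3 - 5*n^2 + 40*n + 68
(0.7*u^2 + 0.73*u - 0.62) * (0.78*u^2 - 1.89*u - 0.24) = 0.546*u^4 - 0.7536*u^3 - 2.0313*u^2 + 0.9966*u + 0.1488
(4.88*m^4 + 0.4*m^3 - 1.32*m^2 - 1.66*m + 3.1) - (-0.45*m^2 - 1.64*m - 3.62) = 4.88*m^4 + 0.4*m^3 - 0.87*m^2 - 0.02*m + 6.72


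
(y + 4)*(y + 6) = y^2 + 10*y + 24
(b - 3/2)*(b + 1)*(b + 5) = b^3 + 9*b^2/2 - 4*b - 15/2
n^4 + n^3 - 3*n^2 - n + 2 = (n - 1)^2*(n + 1)*(n + 2)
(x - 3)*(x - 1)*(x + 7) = x^3 + 3*x^2 - 25*x + 21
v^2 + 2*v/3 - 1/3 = (v - 1/3)*(v + 1)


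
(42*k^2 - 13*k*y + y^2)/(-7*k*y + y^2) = (-6*k + y)/y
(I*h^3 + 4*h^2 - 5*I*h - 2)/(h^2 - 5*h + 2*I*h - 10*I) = (I*h^3 + 4*h^2 - 5*I*h - 2)/(h^2 + h*(-5 + 2*I) - 10*I)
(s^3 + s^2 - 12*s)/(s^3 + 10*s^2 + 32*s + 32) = s*(s - 3)/(s^2 + 6*s + 8)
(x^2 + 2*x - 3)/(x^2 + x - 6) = (x - 1)/(x - 2)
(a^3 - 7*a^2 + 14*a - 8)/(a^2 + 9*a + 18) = (a^3 - 7*a^2 + 14*a - 8)/(a^2 + 9*a + 18)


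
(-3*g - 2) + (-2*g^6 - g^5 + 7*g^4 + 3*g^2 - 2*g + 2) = -2*g^6 - g^5 + 7*g^4 + 3*g^2 - 5*g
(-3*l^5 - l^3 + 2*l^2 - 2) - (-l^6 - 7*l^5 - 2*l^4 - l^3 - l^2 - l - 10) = l^6 + 4*l^5 + 2*l^4 + 3*l^2 + l + 8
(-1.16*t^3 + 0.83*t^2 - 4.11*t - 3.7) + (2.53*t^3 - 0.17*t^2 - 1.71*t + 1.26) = 1.37*t^3 + 0.66*t^2 - 5.82*t - 2.44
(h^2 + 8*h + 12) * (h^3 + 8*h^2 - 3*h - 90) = h^5 + 16*h^4 + 73*h^3 - 18*h^2 - 756*h - 1080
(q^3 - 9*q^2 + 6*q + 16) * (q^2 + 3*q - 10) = q^5 - 6*q^4 - 31*q^3 + 124*q^2 - 12*q - 160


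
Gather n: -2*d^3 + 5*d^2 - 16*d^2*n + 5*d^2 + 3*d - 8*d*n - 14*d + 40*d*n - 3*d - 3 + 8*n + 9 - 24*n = -2*d^3 + 10*d^2 - 14*d + n*(-16*d^2 + 32*d - 16) + 6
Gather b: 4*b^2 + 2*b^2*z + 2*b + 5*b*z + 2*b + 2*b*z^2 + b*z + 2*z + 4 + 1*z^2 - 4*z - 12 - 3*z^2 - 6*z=b^2*(2*z + 4) + b*(2*z^2 + 6*z + 4) - 2*z^2 - 8*z - 8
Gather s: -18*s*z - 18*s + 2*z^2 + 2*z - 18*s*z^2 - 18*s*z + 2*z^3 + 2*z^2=s*(-18*z^2 - 36*z - 18) + 2*z^3 + 4*z^2 + 2*z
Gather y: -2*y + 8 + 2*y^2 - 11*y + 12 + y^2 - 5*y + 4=3*y^2 - 18*y + 24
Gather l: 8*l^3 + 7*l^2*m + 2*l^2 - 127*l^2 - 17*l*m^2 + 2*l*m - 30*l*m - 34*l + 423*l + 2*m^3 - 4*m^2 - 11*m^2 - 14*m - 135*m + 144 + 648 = 8*l^3 + l^2*(7*m - 125) + l*(-17*m^2 - 28*m + 389) + 2*m^3 - 15*m^2 - 149*m + 792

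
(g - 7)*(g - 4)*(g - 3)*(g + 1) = g^4 - 13*g^3 + 47*g^2 - 23*g - 84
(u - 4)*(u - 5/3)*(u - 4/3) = u^3 - 7*u^2 + 128*u/9 - 80/9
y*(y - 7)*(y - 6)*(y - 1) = y^4 - 14*y^3 + 55*y^2 - 42*y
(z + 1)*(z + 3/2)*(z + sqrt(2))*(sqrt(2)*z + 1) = sqrt(2)*z^4 + 3*z^3 + 5*sqrt(2)*z^3/2 + 5*sqrt(2)*z^2/2 + 15*z^2/2 + 5*sqrt(2)*z/2 + 9*z/2 + 3*sqrt(2)/2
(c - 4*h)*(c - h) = c^2 - 5*c*h + 4*h^2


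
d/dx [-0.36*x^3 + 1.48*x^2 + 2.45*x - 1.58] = -1.08*x^2 + 2.96*x + 2.45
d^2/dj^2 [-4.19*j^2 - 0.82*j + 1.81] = -8.38000000000000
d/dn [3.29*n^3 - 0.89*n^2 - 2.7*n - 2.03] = 9.87*n^2 - 1.78*n - 2.7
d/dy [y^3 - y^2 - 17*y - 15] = 3*y^2 - 2*y - 17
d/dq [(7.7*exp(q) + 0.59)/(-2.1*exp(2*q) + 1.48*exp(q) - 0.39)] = (16.17*exp(2*q) + 2.478*exp(q) - 3.8762)*exp(q)/(4.41*exp(4*q) - 6.216*exp(3*q) + 3.8284*exp(2*q) - 1.1544*exp(q) + 0.1521)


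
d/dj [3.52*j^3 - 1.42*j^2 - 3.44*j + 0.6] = 10.56*j^2 - 2.84*j - 3.44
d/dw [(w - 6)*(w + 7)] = 2*w + 1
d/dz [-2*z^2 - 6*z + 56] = -4*z - 6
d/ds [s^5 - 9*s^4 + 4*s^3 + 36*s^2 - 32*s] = 5*s^4 - 36*s^3 + 12*s^2 + 72*s - 32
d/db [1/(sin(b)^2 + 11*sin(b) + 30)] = -(2*sin(b) + 11)*cos(b)/(sin(b)^2 + 11*sin(b) + 30)^2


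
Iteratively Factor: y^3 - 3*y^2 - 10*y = (y)*(y^2 - 3*y - 10) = y*(y - 5)*(y + 2)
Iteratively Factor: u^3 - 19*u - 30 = (u + 2)*(u^2 - 2*u - 15) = (u + 2)*(u + 3)*(u - 5)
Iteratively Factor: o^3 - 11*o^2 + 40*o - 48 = (o - 4)*(o^2 - 7*o + 12) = (o - 4)^2*(o - 3)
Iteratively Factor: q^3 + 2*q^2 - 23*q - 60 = (q - 5)*(q^2 + 7*q + 12) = (q - 5)*(q + 4)*(q + 3)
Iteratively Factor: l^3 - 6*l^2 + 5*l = (l - 5)*(l^2 - l) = l*(l - 5)*(l - 1)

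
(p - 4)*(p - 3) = p^2 - 7*p + 12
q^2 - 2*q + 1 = (q - 1)^2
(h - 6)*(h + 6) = h^2 - 36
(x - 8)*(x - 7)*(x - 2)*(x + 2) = x^4 - 15*x^3 + 52*x^2 + 60*x - 224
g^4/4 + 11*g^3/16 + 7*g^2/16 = g^2*(g/4 + 1/4)*(g + 7/4)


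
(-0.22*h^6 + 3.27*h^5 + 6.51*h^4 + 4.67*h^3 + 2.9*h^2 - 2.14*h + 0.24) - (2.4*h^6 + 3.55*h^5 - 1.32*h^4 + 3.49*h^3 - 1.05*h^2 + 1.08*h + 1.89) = -2.62*h^6 - 0.28*h^5 + 7.83*h^4 + 1.18*h^3 + 3.95*h^2 - 3.22*h - 1.65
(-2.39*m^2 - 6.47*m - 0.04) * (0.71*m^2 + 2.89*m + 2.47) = -1.6969*m^4 - 11.5008*m^3 - 24.63*m^2 - 16.0965*m - 0.0988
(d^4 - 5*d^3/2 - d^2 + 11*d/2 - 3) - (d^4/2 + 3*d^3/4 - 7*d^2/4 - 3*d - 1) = d^4/2 - 13*d^3/4 + 3*d^2/4 + 17*d/2 - 2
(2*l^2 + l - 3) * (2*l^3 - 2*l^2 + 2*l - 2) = 4*l^5 - 2*l^4 - 4*l^3 + 4*l^2 - 8*l + 6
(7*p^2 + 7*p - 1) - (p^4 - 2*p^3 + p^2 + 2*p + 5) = -p^4 + 2*p^3 + 6*p^2 + 5*p - 6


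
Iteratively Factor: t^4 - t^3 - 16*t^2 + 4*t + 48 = (t + 2)*(t^3 - 3*t^2 - 10*t + 24) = (t + 2)*(t + 3)*(t^2 - 6*t + 8) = (t - 2)*(t + 2)*(t + 3)*(t - 4)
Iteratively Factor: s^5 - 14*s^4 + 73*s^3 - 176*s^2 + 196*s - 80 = (s - 2)*(s^4 - 12*s^3 + 49*s^2 - 78*s + 40) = (s - 2)*(s - 1)*(s^3 - 11*s^2 + 38*s - 40) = (s - 4)*(s - 2)*(s - 1)*(s^2 - 7*s + 10) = (s - 5)*(s - 4)*(s - 2)*(s - 1)*(s - 2)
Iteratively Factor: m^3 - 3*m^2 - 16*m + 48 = (m - 3)*(m^2 - 16) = (m - 3)*(m + 4)*(m - 4)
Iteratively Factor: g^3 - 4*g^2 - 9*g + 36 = (g - 4)*(g^2 - 9) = (g - 4)*(g + 3)*(g - 3)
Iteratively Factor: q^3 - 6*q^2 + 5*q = (q)*(q^2 - 6*q + 5) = q*(q - 5)*(q - 1)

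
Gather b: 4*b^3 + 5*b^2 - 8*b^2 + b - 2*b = 4*b^3 - 3*b^2 - b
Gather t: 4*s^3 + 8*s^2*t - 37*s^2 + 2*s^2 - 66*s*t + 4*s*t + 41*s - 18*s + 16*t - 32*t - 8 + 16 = 4*s^3 - 35*s^2 + 23*s + t*(8*s^2 - 62*s - 16) + 8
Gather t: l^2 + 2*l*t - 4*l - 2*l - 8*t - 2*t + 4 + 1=l^2 - 6*l + t*(2*l - 10) + 5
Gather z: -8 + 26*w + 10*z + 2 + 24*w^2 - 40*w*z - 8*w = 24*w^2 + 18*w + z*(10 - 40*w) - 6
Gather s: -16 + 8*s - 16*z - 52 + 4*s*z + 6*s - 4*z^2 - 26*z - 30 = s*(4*z + 14) - 4*z^2 - 42*z - 98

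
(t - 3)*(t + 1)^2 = t^3 - t^2 - 5*t - 3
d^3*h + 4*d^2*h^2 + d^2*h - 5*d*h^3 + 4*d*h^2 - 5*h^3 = (d - h)*(d + 5*h)*(d*h + h)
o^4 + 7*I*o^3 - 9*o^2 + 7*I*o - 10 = (o - I)*(o + I)*(o + 2*I)*(o + 5*I)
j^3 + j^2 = j^2*(j + 1)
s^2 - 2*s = s*(s - 2)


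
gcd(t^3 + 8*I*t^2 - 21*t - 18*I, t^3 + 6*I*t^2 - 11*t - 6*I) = t^2 + 5*I*t - 6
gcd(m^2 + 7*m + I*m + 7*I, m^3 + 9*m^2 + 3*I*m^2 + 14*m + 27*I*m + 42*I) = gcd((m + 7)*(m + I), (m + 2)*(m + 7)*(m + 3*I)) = m + 7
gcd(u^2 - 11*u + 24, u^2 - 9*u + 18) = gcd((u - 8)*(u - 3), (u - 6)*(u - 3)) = u - 3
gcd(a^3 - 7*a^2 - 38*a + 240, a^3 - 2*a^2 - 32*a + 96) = a + 6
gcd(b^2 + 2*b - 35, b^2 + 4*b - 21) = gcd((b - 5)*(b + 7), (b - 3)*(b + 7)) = b + 7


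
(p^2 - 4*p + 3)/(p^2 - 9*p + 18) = (p - 1)/(p - 6)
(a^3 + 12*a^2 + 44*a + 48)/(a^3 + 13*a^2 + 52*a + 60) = (a + 4)/(a + 5)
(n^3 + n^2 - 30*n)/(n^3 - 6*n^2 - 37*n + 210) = n/(n - 7)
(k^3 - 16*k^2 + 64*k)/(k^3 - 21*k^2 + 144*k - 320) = k/(k - 5)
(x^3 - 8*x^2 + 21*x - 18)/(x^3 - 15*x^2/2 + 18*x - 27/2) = 2*(x - 2)/(2*x - 3)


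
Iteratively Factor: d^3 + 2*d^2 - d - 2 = (d + 1)*(d^2 + d - 2) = (d + 1)*(d + 2)*(d - 1)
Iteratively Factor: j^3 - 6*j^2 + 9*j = (j - 3)*(j^2 - 3*j) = j*(j - 3)*(j - 3)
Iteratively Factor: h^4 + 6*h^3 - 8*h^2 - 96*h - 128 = (h + 4)*(h^3 + 2*h^2 - 16*h - 32) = (h + 2)*(h + 4)*(h^2 - 16) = (h - 4)*(h + 2)*(h + 4)*(h + 4)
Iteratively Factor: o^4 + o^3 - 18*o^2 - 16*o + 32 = (o + 2)*(o^3 - o^2 - 16*o + 16) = (o - 1)*(o + 2)*(o^2 - 16) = (o - 4)*(o - 1)*(o + 2)*(o + 4)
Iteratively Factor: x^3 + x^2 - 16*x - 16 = (x - 4)*(x^2 + 5*x + 4) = (x - 4)*(x + 4)*(x + 1)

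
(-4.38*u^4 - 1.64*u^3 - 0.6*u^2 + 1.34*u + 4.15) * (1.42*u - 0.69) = -6.2196*u^5 + 0.6934*u^4 + 0.2796*u^3 + 2.3168*u^2 + 4.9684*u - 2.8635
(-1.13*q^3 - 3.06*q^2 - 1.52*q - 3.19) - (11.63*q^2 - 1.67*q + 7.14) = -1.13*q^3 - 14.69*q^2 + 0.15*q - 10.33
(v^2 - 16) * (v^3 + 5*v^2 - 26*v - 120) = v^5 + 5*v^4 - 42*v^3 - 200*v^2 + 416*v + 1920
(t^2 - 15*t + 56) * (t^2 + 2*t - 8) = t^4 - 13*t^3 + 18*t^2 + 232*t - 448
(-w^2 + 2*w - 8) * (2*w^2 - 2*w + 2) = -2*w^4 + 6*w^3 - 22*w^2 + 20*w - 16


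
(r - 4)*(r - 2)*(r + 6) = r^3 - 28*r + 48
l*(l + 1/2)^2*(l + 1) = l^4 + 2*l^3 + 5*l^2/4 + l/4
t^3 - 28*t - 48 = (t - 6)*(t + 2)*(t + 4)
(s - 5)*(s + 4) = s^2 - s - 20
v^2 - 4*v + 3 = (v - 3)*(v - 1)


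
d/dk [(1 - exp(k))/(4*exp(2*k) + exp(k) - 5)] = 4*exp(k)/(16*exp(2*k) + 40*exp(k) + 25)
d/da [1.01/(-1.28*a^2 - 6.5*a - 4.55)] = (2.5856*a + 6.565)/(1.28*a^2 + 6.5*a + 4.55)^2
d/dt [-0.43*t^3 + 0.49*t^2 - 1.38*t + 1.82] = -1.29*t^2 + 0.98*t - 1.38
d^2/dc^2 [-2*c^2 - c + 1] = -4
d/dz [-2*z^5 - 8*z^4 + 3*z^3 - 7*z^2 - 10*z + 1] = -10*z^4 - 32*z^3 + 9*z^2 - 14*z - 10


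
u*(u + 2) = u^2 + 2*u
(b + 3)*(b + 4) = b^2 + 7*b + 12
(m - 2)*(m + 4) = m^2 + 2*m - 8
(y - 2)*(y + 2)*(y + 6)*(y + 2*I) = y^4 + 6*y^3 + 2*I*y^3 - 4*y^2 + 12*I*y^2 - 24*y - 8*I*y - 48*I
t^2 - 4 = (t - 2)*(t + 2)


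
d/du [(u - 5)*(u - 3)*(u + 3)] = 3*u^2 - 10*u - 9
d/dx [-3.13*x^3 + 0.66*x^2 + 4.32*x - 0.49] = -9.39*x^2 + 1.32*x + 4.32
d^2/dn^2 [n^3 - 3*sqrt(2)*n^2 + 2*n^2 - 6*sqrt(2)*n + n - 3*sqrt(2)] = 6*n - 6*sqrt(2) + 4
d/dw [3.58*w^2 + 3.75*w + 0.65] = 7.16*w + 3.75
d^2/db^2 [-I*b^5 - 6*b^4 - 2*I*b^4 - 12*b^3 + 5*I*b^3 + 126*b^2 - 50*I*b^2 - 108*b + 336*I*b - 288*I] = -20*I*b^3 + b^2*(-72 - 24*I) + b*(-72 + 30*I) + 252 - 100*I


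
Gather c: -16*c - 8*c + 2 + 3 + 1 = 6 - 24*c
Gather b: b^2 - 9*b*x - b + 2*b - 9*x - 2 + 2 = b^2 + b*(1 - 9*x) - 9*x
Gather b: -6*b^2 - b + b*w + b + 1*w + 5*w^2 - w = -6*b^2 + b*w + 5*w^2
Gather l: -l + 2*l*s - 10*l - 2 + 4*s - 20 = l*(2*s - 11) + 4*s - 22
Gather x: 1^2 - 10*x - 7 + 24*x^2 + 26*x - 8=24*x^2 + 16*x - 14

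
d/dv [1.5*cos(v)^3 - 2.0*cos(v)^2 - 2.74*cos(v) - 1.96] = (-4.5*cos(v)^2 + 4.0*cos(v) + 2.74)*sin(v)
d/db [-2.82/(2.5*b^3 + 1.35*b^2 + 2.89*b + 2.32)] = (21.15*b^2 + 7.614*b + 8.1498)/(2.5*b^3 + 1.35*b^2 + 2.89*b + 2.32)^2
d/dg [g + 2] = 1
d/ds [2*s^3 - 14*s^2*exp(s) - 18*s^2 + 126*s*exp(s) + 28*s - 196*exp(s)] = -14*s^2*exp(s) + 6*s^2 + 98*s*exp(s) - 36*s - 70*exp(s) + 28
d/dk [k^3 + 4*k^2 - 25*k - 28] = 3*k^2 + 8*k - 25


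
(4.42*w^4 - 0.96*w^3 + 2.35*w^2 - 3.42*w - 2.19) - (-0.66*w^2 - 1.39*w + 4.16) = 4.42*w^4 - 0.96*w^3 + 3.01*w^2 - 2.03*w - 6.35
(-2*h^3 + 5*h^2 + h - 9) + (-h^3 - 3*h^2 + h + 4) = -3*h^3 + 2*h^2 + 2*h - 5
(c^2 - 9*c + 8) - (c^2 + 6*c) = 8 - 15*c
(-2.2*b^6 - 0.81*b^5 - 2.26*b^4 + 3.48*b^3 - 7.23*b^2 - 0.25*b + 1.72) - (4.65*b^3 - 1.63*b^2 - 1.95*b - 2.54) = -2.2*b^6 - 0.81*b^5 - 2.26*b^4 - 1.17*b^3 - 5.6*b^2 + 1.7*b + 4.26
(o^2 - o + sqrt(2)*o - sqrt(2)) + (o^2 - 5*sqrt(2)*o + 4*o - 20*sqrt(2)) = 2*o^2 - 4*sqrt(2)*o + 3*o - 21*sqrt(2)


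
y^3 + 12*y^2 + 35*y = y*(y + 5)*(y + 7)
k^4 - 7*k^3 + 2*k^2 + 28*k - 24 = (k - 6)*(k - 2)*(k - 1)*(k + 2)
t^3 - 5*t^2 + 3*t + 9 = (t - 3)^2*(t + 1)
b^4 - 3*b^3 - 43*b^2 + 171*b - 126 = (b - 6)*(b - 3)*(b - 1)*(b + 7)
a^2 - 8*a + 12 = (a - 6)*(a - 2)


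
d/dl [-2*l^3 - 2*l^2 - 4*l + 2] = -6*l^2 - 4*l - 4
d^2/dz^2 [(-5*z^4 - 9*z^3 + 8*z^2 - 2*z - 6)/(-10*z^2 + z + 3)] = 2*(500*z^6 - 150*z^5 - 435*z^4 + 519*z^3 + 1431*z^2 + 243*z + 108)/(1000*z^6 - 300*z^5 - 870*z^4 + 179*z^3 + 261*z^2 - 27*z - 27)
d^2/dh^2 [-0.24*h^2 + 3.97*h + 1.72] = -0.480000000000000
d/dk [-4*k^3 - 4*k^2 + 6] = 4*k*(-3*k - 2)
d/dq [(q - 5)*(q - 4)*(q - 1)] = 3*q^2 - 20*q + 29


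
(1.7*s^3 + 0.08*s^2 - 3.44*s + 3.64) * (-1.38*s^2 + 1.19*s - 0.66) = -2.346*s^5 + 1.9126*s^4 + 3.7204*s^3 - 9.1696*s^2 + 6.602*s - 2.4024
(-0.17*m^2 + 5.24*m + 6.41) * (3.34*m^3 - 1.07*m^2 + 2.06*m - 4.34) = -0.5678*m^5 + 17.6835*m^4 + 15.4524*m^3 + 4.6735*m^2 - 9.537*m - 27.8194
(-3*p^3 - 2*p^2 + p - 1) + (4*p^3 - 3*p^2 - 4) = p^3 - 5*p^2 + p - 5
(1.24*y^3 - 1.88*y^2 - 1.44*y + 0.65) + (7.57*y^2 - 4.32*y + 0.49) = 1.24*y^3 + 5.69*y^2 - 5.76*y + 1.14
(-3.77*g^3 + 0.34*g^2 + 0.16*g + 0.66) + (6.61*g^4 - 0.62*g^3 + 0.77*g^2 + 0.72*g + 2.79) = 6.61*g^4 - 4.39*g^3 + 1.11*g^2 + 0.88*g + 3.45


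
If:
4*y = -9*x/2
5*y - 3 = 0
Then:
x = -8/15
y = 3/5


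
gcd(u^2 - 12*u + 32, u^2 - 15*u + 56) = u - 8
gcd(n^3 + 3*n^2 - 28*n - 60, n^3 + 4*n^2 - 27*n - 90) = n^2 + n - 30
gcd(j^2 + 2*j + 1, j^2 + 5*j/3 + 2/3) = j + 1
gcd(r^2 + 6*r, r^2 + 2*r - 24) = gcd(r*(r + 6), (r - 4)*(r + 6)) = r + 6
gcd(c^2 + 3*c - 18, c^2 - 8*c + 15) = c - 3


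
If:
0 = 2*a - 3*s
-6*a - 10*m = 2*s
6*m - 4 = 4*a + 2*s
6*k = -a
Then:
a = -30/73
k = 5/73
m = 22/73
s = -20/73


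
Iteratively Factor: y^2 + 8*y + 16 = (y + 4)*(y + 4)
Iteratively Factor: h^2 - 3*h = (h)*(h - 3)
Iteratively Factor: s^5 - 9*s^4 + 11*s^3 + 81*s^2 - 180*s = (s)*(s^4 - 9*s^3 + 11*s^2 + 81*s - 180) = s*(s + 3)*(s^3 - 12*s^2 + 47*s - 60) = s*(s - 3)*(s + 3)*(s^2 - 9*s + 20) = s*(s - 5)*(s - 3)*(s + 3)*(s - 4)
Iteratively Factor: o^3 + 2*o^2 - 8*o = (o + 4)*(o^2 - 2*o) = o*(o + 4)*(o - 2)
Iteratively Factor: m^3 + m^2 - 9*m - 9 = (m + 3)*(m^2 - 2*m - 3) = (m - 3)*(m + 3)*(m + 1)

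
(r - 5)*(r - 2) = r^2 - 7*r + 10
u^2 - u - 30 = (u - 6)*(u + 5)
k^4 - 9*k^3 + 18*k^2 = k^2*(k - 6)*(k - 3)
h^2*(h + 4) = h^3 + 4*h^2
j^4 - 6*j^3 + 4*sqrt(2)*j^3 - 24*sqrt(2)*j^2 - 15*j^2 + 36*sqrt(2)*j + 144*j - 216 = (j - 3)^2*(j - 2*sqrt(2))*(j + 6*sqrt(2))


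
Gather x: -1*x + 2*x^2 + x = 2*x^2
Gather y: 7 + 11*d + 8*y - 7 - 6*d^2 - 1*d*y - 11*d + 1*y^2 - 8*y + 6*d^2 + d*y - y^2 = 0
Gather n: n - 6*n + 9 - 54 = -5*n - 45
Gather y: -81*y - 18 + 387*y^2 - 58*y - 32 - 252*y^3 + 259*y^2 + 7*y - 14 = -252*y^3 + 646*y^2 - 132*y - 64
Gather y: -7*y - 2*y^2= -2*y^2 - 7*y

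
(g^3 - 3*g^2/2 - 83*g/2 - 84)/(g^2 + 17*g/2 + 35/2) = (g^2 - 5*g - 24)/(g + 5)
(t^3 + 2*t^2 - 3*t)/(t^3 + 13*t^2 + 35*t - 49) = t*(t + 3)/(t^2 + 14*t + 49)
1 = 1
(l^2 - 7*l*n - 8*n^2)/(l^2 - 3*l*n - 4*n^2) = (l - 8*n)/(l - 4*n)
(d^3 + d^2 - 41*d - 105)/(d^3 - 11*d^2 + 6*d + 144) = (d^2 - 2*d - 35)/(d^2 - 14*d + 48)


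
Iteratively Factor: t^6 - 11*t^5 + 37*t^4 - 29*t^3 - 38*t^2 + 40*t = (t - 5)*(t^5 - 6*t^4 + 7*t^3 + 6*t^2 - 8*t) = (t - 5)*(t - 4)*(t^4 - 2*t^3 - t^2 + 2*t) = (t - 5)*(t - 4)*(t - 1)*(t^3 - t^2 - 2*t) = (t - 5)*(t - 4)*(t - 1)*(t + 1)*(t^2 - 2*t) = t*(t - 5)*(t - 4)*(t - 1)*(t + 1)*(t - 2)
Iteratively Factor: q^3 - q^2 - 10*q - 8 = (q - 4)*(q^2 + 3*q + 2) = (q - 4)*(q + 2)*(q + 1)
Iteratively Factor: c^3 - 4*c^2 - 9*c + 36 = (c - 4)*(c^2 - 9) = (c - 4)*(c + 3)*(c - 3)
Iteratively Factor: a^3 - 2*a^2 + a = (a)*(a^2 - 2*a + 1) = a*(a - 1)*(a - 1)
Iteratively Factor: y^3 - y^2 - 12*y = (y - 4)*(y^2 + 3*y) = (y - 4)*(y + 3)*(y)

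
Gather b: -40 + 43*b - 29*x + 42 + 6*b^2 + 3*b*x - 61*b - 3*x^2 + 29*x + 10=6*b^2 + b*(3*x - 18) - 3*x^2 + 12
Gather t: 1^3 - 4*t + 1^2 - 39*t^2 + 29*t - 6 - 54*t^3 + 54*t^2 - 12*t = -54*t^3 + 15*t^2 + 13*t - 4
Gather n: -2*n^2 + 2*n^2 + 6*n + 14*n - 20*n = 0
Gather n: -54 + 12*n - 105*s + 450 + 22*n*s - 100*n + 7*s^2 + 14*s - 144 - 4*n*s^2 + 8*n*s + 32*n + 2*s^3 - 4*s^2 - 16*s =n*(-4*s^2 + 30*s - 56) + 2*s^3 + 3*s^2 - 107*s + 252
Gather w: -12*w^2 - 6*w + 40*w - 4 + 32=-12*w^2 + 34*w + 28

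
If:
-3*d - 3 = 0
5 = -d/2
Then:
No Solution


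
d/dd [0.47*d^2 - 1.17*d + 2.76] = 0.94*d - 1.17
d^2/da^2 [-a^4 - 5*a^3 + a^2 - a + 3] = -12*a^2 - 30*a + 2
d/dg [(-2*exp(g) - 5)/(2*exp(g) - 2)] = 7/(8*sinh(g/2)^2)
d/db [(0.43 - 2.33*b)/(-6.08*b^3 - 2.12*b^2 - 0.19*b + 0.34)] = (-28.3328*b^3 + 2.9036*b^2 + 1.8232*b - 0.7105)/(36.9664*b^6 + 25.7792*b^5 + 6.8048*b^4 - 3.3288*b^3 - 1.4055*b^2 - 0.1292*b + 0.1156)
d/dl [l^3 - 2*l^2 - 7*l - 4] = 3*l^2 - 4*l - 7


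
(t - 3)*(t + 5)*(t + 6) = t^3 + 8*t^2 - 3*t - 90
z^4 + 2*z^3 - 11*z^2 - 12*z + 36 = (z - 2)^2*(z + 3)^2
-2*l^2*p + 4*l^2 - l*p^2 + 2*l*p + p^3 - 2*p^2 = (-2*l + p)*(l + p)*(p - 2)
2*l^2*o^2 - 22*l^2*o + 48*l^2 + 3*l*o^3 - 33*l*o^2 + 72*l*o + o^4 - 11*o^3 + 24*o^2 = (l + o)*(2*l + o)*(o - 8)*(o - 3)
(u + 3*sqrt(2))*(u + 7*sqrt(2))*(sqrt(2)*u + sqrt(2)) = sqrt(2)*u^3 + sqrt(2)*u^2 + 20*u^2 + 20*u + 42*sqrt(2)*u + 42*sqrt(2)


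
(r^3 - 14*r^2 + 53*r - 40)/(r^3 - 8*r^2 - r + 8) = (r - 5)/(r + 1)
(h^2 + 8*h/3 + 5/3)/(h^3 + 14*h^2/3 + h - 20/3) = (h + 1)/(h^2 + 3*h - 4)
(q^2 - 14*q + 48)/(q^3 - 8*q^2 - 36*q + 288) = 1/(q + 6)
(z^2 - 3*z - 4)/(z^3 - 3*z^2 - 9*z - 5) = (z - 4)/(z^2 - 4*z - 5)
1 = 1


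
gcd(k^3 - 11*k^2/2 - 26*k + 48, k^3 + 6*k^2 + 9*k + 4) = k + 4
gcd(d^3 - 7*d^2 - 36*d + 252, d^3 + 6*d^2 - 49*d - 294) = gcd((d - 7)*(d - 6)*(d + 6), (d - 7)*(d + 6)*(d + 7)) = d^2 - d - 42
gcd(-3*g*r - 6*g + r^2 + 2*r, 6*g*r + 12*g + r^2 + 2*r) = r + 2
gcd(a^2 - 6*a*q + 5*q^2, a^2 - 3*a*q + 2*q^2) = -a + q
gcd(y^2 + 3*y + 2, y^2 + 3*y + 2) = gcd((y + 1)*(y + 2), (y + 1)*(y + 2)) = y^2 + 3*y + 2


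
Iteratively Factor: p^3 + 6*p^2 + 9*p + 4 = (p + 4)*(p^2 + 2*p + 1) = (p + 1)*(p + 4)*(p + 1)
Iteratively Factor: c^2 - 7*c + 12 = (c - 3)*(c - 4)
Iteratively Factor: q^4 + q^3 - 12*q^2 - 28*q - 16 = (q + 2)*(q^3 - q^2 - 10*q - 8) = (q - 4)*(q + 2)*(q^2 + 3*q + 2) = (q - 4)*(q + 1)*(q + 2)*(q + 2)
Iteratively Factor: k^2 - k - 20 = (k - 5)*(k + 4)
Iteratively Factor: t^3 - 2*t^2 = (t)*(t^2 - 2*t) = t*(t - 2)*(t)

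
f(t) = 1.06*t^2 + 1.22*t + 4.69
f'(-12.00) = -24.22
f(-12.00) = 142.69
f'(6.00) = 13.94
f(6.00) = 50.17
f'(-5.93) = -11.35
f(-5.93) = 34.73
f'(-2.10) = -3.23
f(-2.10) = 6.80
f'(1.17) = 3.70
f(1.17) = 7.57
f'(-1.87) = -2.74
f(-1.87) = 6.12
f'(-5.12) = -9.63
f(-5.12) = 26.23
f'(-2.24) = -3.53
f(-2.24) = 7.28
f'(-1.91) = -2.83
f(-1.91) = 6.23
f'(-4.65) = -8.64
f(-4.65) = 21.94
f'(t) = 2.12*t + 1.22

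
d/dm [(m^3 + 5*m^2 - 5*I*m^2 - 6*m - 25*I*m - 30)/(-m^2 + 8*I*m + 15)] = (-m^2 + 10*I*m + 10 + 15*I)/(m^2 - 10*I*m - 25)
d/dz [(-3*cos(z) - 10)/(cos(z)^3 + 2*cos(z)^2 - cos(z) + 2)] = 2*(-3*cos(z)^3 - 18*cos(z)^2 - 20*cos(z) + 8)*sin(z)/(sin(z)^2*cos(z) + 2*sin(z)^2 - 4)^2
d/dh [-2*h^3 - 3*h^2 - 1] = 6*h*(-h - 1)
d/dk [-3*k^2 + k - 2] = 1 - 6*k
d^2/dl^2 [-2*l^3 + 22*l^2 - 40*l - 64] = 44 - 12*l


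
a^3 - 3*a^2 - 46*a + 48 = (a - 8)*(a - 1)*(a + 6)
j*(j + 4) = j^2 + 4*j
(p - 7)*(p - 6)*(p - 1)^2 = p^4 - 15*p^3 + 69*p^2 - 97*p + 42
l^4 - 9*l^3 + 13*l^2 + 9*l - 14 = (l - 7)*(l - 2)*(l - 1)*(l + 1)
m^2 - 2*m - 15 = (m - 5)*(m + 3)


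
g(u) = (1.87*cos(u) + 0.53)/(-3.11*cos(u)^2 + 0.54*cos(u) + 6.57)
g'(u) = (-6.22*sin(u)*cos(u) + 0.54*sin(u))*(1.87*cos(u) + 0.53)/(-3.11*cos(u)^2 + 0.54*cos(u) + 6.57)^2 - 1.87*sin(u)/(-3.11*cos(u)^2 + 0.54*cos(u) + 6.57)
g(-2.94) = -0.43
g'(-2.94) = 0.31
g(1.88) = -0.01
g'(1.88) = -0.29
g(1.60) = 0.07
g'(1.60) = -0.28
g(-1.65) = 0.06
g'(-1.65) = 0.28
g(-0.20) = 0.57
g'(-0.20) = 0.24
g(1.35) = 0.14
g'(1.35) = -0.30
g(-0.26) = 0.56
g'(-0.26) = 0.30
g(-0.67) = 0.39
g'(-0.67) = 0.44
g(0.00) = 0.60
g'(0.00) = 0.00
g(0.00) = 0.60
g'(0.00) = 0.00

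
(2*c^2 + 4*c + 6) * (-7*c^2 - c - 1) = -14*c^4 - 30*c^3 - 48*c^2 - 10*c - 6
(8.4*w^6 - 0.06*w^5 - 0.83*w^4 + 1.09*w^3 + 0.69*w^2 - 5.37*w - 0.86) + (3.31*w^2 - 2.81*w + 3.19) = 8.4*w^6 - 0.06*w^5 - 0.83*w^4 + 1.09*w^3 + 4.0*w^2 - 8.18*w + 2.33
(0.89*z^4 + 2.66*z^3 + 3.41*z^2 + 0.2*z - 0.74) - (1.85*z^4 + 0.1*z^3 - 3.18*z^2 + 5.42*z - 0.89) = -0.96*z^4 + 2.56*z^3 + 6.59*z^2 - 5.22*z + 0.15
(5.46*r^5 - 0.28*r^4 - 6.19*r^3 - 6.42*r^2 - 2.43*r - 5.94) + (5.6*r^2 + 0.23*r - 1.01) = 5.46*r^5 - 0.28*r^4 - 6.19*r^3 - 0.82*r^2 - 2.2*r - 6.95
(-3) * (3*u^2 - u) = -9*u^2 + 3*u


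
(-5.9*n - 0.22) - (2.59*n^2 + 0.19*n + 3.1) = -2.59*n^2 - 6.09*n - 3.32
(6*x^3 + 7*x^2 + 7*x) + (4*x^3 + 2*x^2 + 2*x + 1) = 10*x^3 + 9*x^2 + 9*x + 1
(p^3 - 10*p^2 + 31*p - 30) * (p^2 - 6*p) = p^5 - 16*p^4 + 91*p^3 - 216*p^2 + 180*p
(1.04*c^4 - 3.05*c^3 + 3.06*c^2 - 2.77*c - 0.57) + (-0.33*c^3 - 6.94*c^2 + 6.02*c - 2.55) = 1.04*c^4 - 3.38*c^3 - 3.88*c^2 + 3.25*c - 3.12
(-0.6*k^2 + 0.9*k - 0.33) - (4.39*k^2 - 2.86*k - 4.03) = -4.99*k^2 + 3.76*k + 3.7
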